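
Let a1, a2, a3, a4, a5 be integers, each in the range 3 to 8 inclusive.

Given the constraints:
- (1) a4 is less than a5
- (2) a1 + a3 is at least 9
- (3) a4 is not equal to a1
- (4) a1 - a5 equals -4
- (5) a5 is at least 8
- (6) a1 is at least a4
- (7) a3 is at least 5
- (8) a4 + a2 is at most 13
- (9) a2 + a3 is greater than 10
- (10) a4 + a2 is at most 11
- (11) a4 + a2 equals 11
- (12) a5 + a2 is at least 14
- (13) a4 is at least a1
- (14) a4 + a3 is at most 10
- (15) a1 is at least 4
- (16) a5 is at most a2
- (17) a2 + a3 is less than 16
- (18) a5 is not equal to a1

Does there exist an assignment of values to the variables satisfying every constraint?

Unsatisfiable

From constraints 13 and 15: a4 ≥ a1 ≥ 4. From constraints 5 and 16: a2 ≥ a5 ≥ 8. Hence a4 + a2 ≥ 12. But constraint 10 requires a4 + a2 ≤ 11, and 11 < 12. Contradiction.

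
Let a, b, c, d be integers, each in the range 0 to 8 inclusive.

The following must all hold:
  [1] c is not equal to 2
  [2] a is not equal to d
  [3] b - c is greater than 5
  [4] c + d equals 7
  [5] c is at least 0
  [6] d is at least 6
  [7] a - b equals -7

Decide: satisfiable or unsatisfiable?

Satisfiable

Setting (a, b, c, d) = (1, 8, 1, 6) satisfies everything: constraint 3: b - c = 7; constraint 4: c + d = 7; constraint 7: a - b = -7, and the others follow.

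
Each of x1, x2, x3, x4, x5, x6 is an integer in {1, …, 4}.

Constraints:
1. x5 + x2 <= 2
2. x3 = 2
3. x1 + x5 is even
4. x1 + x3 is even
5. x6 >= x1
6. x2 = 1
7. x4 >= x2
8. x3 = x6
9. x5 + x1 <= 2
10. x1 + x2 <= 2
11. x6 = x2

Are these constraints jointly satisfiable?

Constraint 2 fixes x3 = 2 and constraint 6 fixes x2 = 1. Constraints 8 and 11 give x3 = x6 = x2, so x3 = x2. But 2 ≠ 1 — contradiction.

Unsatisfiable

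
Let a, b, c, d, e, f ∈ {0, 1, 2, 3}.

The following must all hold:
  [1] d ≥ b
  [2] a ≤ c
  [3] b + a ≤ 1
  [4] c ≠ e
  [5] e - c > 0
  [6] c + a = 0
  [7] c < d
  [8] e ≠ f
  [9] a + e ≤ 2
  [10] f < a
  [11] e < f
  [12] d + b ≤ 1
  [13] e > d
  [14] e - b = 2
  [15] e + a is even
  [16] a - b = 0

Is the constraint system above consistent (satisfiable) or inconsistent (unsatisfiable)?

Unsatisfiable

Constraints 2, 7, 10, 11, and 13 give c < d, d < e, e < f, f < a, a ≤ c. Chaining: c < d < e < f < a ≤ c, which forces c < c — impossible.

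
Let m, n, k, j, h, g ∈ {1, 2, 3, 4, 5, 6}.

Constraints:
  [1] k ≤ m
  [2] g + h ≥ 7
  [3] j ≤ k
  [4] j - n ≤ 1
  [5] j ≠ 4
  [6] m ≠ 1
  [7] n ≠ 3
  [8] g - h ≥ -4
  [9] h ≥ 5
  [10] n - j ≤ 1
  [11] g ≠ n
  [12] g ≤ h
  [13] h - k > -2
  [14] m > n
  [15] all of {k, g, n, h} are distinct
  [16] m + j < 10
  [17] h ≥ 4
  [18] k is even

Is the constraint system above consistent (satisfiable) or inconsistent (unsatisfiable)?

Satisfiable

One satisfying assignment is m = 6, n = 2, k = 6, j = 3, h = 5, g = 3.
For the less obvious constraints — constraint 2: g + h = 8; constraint 4: j - n = 1; constraint 8: g - h = -2 — and the others hold by inspection.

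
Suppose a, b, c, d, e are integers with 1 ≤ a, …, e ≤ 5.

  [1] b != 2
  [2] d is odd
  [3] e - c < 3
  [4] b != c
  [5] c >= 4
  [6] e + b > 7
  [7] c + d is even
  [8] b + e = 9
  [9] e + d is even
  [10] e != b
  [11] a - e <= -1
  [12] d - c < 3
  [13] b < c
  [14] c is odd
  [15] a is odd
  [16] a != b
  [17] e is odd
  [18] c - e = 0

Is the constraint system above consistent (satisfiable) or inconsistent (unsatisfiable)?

Take a = 1, b = 4, c = 5, d = 5, e = 5. Then constraint 3: e - c = 0; constraint 6: e + b = 9; constraint 8: b + e = 9, and every other listed constraint is also met.

Satisfiable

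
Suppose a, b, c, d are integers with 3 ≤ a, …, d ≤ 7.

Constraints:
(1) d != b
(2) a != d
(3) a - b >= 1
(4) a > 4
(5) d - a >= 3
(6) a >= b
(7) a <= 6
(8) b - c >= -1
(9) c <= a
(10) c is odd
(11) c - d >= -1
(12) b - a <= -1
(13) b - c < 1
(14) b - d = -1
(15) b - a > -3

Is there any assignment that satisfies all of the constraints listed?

Constraints 3, 5, 8, and 11 give a − b ≥ 1, b − c ≥ -1, c − d ≥ -1, d − a ≥ 3.
Adding all 4 inequalities: the left sides telescope to 0, and the right sides sum to 1 + (-1) + (-1) + 3 = 2. So 0 ≥ 2, which is false.

Unsatisfiable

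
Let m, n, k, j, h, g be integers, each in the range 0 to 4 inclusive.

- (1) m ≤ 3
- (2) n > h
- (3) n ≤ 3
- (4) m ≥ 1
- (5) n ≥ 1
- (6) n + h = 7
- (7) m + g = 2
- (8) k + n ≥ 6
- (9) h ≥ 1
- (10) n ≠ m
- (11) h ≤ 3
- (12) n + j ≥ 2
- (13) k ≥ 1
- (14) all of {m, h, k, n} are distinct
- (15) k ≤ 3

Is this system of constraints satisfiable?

Unsatisfiable

Constraints 1, 3, 4, 5, 9, 11, 13, and 15 confine each of m, h, k, n to the 3 values {1, …, 3}.
Constraint 14 requires all 4 of them to be distinct, but only 3 values are available — impossible by the pigeonhole principle.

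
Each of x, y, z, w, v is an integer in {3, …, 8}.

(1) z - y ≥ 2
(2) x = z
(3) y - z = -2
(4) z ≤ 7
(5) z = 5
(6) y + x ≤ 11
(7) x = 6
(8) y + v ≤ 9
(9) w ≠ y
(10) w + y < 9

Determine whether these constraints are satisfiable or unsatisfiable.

Constraint 7 fixes x = 6 and constraint 5 fixes z = 5, but constraint 2 requires x = z. Since 6 ≠ 5, contradiction.

Unsatisfiable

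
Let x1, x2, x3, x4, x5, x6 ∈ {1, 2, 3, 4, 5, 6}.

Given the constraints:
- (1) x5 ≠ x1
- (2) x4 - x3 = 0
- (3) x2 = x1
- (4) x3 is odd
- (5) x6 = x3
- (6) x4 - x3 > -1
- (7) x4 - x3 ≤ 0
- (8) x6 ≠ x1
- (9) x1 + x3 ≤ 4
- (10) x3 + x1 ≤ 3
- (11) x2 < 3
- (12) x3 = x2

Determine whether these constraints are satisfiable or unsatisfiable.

Unsatisfiable

From constraints 3, 5, and 12, x6 = x3 = x2 = x1, so x6 = x1. But constraint 8 says x6 ≠ x1. Contradiction.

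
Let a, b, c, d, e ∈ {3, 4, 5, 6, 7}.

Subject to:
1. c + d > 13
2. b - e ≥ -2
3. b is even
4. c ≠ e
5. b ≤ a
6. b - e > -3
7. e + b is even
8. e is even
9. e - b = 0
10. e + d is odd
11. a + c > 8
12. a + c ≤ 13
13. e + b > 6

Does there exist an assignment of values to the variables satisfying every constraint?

Satisfiable

Take a = 4, b = 4, c = 7, d = 7, e = 4. Then constraint 1: c + d = 14; constraint 2: b - e = 0, and every other listed constraint is also met.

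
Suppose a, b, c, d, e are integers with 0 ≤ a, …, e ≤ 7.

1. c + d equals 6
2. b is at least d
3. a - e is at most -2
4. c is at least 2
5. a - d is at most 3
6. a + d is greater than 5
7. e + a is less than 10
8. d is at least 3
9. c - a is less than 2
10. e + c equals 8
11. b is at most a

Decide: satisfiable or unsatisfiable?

Satisfiable

Try a = 3, b = 3, c = 3, d = 3, e = 5.
Check constraint 1: c + d = 6; constraint 3: a - e = -2. The remaining constraints are straightforward to verify.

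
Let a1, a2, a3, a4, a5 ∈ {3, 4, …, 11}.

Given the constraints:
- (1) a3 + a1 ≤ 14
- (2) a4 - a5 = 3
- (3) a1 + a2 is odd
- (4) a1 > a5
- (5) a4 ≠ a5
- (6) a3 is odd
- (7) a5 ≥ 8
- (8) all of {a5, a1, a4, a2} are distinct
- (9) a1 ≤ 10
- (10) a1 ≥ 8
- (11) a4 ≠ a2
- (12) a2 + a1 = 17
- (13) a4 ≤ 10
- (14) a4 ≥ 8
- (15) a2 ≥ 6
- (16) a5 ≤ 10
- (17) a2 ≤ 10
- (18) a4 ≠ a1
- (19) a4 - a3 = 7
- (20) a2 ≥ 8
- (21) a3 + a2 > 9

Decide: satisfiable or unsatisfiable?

Unsatisfiable

Constraints 7, 9, 10, 13, 14, 16, 17, and 20 confine each of a5, a1, a4, a2 to the 3 values {8, …, 10}.
Constraint 8 requires all 4 of them to be distinct, but only 3 values are available — impossible by the pigeonhole principle.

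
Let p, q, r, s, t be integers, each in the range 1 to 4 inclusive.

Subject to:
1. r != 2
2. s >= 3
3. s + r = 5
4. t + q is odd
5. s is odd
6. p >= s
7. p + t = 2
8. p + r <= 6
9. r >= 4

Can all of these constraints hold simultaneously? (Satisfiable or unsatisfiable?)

From constraints 2 and 6: p ≥ s ≥ 3. From constraint 9: r ≥ 4. Hence p + r ≥ 7. But constraint 8 requires p + r ≤ 6, and 6 < 7. Contradiction.

Unsatisfiable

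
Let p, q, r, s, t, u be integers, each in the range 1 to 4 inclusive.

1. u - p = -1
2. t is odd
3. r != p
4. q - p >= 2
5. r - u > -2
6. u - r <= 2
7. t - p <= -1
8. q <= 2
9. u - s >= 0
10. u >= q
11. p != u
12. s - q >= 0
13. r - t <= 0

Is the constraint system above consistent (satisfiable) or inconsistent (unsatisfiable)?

Constraints 4, 6, 7, 9, 12, and 13 give s − q ≥ 0, q − p ≥ 2, p − t ≥ 1, t − r ≥ 0, r − u ≥ -2, u − s ≥ 0.
Adding all 6 inequalities: the left sides telescope to 0, and the right sides sum to 0 + 2 + 1 + 0 + (-2) + 0 = 1. So 0 ≥ 1, which is false.

Unsatisfiable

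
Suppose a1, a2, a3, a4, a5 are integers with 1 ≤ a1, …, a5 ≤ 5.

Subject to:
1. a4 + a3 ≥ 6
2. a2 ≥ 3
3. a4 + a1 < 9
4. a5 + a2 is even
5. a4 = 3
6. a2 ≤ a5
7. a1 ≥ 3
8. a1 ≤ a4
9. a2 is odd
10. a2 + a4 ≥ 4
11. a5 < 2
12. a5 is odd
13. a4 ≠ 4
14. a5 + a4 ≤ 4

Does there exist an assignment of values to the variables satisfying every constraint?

From constraints 2 and 6: a5 ≥ a2 ≥ 3. From constraints 7 and 8: a4 ≥ a1 ≥ 3. Hence a5 + a4 ≥ 6. But constraint 14 requires a5 + a4 ≤ 4, and 4 < 6. Contradiction.

Unsatisfiable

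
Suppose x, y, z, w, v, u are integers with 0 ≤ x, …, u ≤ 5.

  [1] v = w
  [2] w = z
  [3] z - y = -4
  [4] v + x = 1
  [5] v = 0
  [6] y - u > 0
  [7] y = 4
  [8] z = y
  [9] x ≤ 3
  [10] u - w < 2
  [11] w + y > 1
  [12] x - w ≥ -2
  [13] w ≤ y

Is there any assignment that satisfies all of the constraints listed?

Unsatisfiable

Constraint 5 fixes v = 0 and constraint 7 fixes y = 4. Constraints 1, 2, and 8 give v = w = z = y, so v = y. But 0 ≠ 4 — contradiction.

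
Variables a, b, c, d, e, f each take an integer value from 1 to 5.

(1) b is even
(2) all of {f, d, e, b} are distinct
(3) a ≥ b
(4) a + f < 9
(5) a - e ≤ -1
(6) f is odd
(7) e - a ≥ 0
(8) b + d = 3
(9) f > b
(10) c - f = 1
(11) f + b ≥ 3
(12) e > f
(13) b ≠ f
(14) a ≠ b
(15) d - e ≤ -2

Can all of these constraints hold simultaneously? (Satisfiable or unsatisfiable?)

One satisfying assignment is a = 4, b = 2, c = 4, d = 1, e = 5, f = 3.
For the less obvious constraints — constraint 4: a + f = 7; constraint 5: a - e = -1 — and the others hold by inspection.

Satisfiable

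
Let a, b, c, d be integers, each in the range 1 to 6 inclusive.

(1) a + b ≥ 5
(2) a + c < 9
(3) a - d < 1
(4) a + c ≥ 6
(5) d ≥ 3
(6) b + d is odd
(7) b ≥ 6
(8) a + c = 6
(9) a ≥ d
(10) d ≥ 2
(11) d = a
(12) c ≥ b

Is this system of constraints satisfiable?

Unsatisfiable

From constraints 9 and 10: a ≥ d ≥ 2. From constraints 7 and 12: c ≥ b ≥ 6. Hence a + c ≥ 8. But constraint 8 requires a + c = 6, and 6 < 8. Contradiction.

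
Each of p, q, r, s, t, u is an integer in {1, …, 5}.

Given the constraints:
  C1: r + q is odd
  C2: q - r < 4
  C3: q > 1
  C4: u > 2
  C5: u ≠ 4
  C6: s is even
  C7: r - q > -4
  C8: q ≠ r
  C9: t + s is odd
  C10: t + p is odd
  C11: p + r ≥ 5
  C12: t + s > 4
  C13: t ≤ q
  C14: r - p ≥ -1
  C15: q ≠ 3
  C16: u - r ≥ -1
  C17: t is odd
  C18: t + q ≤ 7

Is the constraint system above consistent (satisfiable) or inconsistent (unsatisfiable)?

Satisfiable

Take p = 2, q = 4, r = 3, s = 2, t = 3, u = 3. Then constraint 2: q - r = 1; constraint 7: r - q = -1; constraint 11: p + r = 5, and every other listed constraint is also met.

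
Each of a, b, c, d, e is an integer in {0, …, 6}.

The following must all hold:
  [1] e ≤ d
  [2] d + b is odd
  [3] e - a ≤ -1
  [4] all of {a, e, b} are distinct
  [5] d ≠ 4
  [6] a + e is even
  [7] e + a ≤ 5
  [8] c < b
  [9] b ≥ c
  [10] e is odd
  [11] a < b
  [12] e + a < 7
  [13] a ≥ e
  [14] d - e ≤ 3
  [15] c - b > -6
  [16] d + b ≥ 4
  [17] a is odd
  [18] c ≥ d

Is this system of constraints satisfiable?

Take a = 3, b = 6, c = 1, d = 1, e = 1. Then constraint 3: e - a = -2; constraint 7: e + a = 4, and every other listed constraint is also met.

Satisfiable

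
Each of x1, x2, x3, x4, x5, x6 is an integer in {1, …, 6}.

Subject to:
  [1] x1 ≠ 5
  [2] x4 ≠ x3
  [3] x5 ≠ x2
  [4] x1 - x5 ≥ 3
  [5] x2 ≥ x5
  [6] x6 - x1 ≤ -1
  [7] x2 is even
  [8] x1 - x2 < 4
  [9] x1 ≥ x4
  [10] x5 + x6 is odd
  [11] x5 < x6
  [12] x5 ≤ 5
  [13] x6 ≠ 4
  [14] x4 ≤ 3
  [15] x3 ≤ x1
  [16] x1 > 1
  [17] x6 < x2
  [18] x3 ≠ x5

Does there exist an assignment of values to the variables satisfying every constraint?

Satisfiable

Take x1 = 6, x2 = 4, x3 = 5, x4 = 2, x5 = 2, x6 = 3. Then constraint 4: x1 - x5 = 4; constraint 6: x6 - x1 = -3; constraint 8: x1 - x2 = 2, and every other listed constraint is also met.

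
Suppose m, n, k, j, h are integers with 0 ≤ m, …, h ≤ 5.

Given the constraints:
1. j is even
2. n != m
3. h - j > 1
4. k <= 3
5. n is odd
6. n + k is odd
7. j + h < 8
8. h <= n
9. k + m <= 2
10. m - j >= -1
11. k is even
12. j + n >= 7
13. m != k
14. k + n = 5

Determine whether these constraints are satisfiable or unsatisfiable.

Satisfiable

One satisfying assignment is m = 1, n = 5, k = 0, j = 2, h = 5.
For the less obvious constraints — constraint 3: h - j = 3; constraint 7: j + h = 7; constraint 9: k + m = 1 — and the others hold by inspection.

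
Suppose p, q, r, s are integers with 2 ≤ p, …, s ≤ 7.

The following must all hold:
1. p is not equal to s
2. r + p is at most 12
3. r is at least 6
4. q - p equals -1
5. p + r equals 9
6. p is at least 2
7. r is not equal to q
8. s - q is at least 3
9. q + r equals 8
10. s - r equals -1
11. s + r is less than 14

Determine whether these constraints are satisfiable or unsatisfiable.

One satisfying assignment is p = 3, q = 2, r = 6, s = 5.
For the less obvious constraints — constraint 2: r + p = 9; constraint 4: q - p = -1; constraint 5: p + r = 9 — and the others hold by inspection.

Satisfiable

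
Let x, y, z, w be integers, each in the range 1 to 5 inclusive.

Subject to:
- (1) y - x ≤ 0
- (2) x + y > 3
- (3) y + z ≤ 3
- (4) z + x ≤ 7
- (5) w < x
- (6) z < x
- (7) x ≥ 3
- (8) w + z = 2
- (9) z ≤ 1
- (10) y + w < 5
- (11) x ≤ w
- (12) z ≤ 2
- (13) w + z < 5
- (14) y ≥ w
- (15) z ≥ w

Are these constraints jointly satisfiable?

From constraints 7 and 11: w ≥ x and x ≥ 3, so w ≥ 3. From constraints 9 and 15: w ≤ z and z ≤ 1, so w ≤ 1. But 1 < 3, so no value of w works.

Unsatisfiable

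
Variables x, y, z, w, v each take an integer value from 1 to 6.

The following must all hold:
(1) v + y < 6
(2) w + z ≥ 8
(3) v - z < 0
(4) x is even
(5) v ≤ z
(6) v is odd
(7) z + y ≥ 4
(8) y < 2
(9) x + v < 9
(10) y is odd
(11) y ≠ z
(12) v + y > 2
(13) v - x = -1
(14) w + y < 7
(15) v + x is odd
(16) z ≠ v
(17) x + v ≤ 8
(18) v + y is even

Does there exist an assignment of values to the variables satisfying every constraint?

Satisfiable

One satisfying assignment is x = 4, y = 1, z = 4, w = 4, v = 3.
For the less obvious constraints — constraint 1: v + y = 4; constraint 2: w + z = 8 — and the others hold by inspection.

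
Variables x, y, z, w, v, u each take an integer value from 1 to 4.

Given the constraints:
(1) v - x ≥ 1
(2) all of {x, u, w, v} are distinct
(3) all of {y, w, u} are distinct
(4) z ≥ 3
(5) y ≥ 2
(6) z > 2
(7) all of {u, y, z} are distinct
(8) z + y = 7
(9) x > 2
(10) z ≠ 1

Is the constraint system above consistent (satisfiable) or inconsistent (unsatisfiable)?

Setting (x, y, z, w, v, u) = (3, 3, 4, 1, 4, 2) satisfies everything: constraint 1: v - x = 1; constraint 2: values 3, 2, 1, 4 are distinct; constraint 8: z + y = 7, and the others follow.

Satisfiable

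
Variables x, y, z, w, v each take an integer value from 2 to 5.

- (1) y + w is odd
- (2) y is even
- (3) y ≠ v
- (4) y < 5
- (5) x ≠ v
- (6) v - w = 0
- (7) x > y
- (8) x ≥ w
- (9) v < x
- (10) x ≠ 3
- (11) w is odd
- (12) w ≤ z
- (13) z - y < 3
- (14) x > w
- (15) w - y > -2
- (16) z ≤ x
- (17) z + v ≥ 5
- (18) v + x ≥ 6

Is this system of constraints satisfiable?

The assignment x = 5, y = 2, z = 4, w = 3, v = 3 works:
  constraint 6 holds since v - w = 0.
  constraint 13 holds since z - y = 2.
The rest check out directly.

Satisfiable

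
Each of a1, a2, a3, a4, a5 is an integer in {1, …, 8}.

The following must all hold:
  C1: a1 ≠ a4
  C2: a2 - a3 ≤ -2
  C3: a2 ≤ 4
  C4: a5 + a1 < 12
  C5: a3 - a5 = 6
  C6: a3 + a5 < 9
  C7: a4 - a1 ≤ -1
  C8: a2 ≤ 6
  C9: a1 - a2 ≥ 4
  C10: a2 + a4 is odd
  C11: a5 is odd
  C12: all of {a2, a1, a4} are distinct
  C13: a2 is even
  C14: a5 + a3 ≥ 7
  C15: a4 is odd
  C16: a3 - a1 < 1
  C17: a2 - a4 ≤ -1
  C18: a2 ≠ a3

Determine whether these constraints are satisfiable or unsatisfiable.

Take a1 = 8, a2 = 2, a3 = 7, a4 = 5, a5 = 1. Then constraint 2: a2 - a3 = -5; constraint 4: a5 + a1 = 9, and every other listed constraint is also met.

Satisfiable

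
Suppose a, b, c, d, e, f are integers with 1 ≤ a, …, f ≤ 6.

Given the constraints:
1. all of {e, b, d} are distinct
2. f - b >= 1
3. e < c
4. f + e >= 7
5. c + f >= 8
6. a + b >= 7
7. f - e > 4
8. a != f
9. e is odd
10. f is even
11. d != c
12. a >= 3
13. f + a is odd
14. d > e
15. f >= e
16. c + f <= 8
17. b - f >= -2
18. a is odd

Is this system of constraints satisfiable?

Take a = 5, b = 5, c = 2, d = 4, e = 1, f = 6. Then constraint 2: f - b = 1; constraint 4: f + e = 7, and every other listed constraint is also met.

Satisfiable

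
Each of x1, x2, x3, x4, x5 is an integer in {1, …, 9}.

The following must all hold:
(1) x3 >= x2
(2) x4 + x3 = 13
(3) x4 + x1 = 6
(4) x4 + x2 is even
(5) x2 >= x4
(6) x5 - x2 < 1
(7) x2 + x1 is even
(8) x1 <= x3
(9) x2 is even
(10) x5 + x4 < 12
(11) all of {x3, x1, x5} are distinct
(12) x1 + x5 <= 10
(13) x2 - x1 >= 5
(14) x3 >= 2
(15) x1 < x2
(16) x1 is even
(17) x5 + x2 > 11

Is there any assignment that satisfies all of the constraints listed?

Try x1 = 2, x2 = 8, x3 = 9, x4 = 4, x5 = 6.
Check constraint 2: x4 + x3 = 13; constraint 3: x4 + x1 = 6. The remaining constraints are straightforward to verify.

Satisfiable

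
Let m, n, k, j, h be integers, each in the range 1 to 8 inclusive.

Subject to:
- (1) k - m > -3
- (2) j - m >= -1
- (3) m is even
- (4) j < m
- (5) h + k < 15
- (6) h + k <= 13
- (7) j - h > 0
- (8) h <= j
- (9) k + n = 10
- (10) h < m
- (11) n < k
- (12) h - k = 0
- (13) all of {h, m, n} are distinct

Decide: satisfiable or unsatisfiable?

Satisfiable

Try m = 8, n = 4, k = 6, j = 7, h = 6.
Check constraint 1: k - m = -2; constraint 2: j - m = -1. The remaining constraints are straightforward to verify.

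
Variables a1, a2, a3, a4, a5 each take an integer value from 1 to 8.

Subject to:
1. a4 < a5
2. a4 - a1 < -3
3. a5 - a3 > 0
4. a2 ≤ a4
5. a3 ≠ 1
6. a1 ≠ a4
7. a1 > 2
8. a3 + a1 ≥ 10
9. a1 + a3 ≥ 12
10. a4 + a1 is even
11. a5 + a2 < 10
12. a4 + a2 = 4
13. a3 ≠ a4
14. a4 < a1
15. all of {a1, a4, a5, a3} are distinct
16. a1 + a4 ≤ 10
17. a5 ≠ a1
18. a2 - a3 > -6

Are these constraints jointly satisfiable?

Try a1 = 7, a2 = 1, a3 = 6, a4 = 3, a5 = 8.
Check constraint 2: a4 - a1 = -4; constraint 3: a5 - a3 = 2. The remaining constraints are straightforward to verify.

Satisfiable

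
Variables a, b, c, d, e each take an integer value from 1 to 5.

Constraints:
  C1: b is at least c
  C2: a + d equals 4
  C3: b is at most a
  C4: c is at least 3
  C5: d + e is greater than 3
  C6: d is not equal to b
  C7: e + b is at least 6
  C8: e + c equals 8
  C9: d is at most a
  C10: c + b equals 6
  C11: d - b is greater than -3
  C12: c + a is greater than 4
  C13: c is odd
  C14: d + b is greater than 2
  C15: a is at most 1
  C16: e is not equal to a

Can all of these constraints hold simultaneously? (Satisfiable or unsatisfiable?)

From constraints 1 and 4: b ≥ c and c ≥ 3, so b ≥ 3. From constraints 3 and 15: b ≤ a and a ≤ 1, so b ≤ 1. But 1 < 3, so no value of b works.

Unsatisfiable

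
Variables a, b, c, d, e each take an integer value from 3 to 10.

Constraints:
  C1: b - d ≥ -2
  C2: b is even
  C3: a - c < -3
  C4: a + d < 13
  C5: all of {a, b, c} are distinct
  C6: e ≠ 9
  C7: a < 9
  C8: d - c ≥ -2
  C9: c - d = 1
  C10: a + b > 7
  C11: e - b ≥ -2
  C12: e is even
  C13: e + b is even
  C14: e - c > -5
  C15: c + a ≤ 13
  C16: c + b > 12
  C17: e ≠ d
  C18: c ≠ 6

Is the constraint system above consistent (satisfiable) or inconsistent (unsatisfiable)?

Satisfiable

Try a = 3, b = 6, c = 9, d = 8, e = 6.
Check constraint 1: b - d = -2; constraint 3: a - c = -6. The remaining constraints are straightforward to verify.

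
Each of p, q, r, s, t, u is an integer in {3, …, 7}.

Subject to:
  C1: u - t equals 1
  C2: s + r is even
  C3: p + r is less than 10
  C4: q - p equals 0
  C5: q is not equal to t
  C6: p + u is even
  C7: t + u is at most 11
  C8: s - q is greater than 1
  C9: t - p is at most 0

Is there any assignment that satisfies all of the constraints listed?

Satisfiable

Setting (p, q, r, s, t, u) = (5, 5, 3, 7, 4, 5) satisfies everything: constraint 1: u - t = 1; constraint 3: p + r = 8, and the others follow.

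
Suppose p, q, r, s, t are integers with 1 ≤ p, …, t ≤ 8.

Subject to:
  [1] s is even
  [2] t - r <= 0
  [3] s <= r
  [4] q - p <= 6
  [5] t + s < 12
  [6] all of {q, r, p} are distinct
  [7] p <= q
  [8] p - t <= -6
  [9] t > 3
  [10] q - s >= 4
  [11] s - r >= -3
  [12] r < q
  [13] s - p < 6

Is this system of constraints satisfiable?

Unsatisfiable

Constraints 2, 4, 8, 10, and 11 give r − t ≥ 0, t − p ≥ 6, p − q ≥ -6, q − s ≥ 4, s − r ≥ -3.
Adding all 5 inequalities: the left sides telescope to 0, and the right sides sum to 0 + 6 + (-6) + 4 + (-3) = 1. So 0 ≥ 1, which is false.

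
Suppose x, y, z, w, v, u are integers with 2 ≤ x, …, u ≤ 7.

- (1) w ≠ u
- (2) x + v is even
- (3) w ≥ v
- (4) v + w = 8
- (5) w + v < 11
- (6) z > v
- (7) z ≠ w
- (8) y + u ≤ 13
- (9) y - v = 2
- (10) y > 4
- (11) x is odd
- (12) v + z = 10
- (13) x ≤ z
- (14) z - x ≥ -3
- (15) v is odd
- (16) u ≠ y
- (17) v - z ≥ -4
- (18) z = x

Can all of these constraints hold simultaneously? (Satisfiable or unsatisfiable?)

Satisfiable

Try x = 7, y = 5, z = 7, w = 5, v = 3, u = 7.
Check constraint 4: v + w = 8; constraint 5: w + v = 8. The remaining constraints are straightforward to verify.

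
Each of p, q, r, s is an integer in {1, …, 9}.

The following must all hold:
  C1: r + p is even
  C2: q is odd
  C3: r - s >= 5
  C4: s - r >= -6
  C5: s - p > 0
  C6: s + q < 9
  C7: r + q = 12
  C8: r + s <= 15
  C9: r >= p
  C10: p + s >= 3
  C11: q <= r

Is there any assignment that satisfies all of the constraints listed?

Satisfiable

Take p = 1, q = 3, r = 9, s = 3. Then constraint 3: r - s = 6; constraint 4: s - r = -6, and every other listed constraint is also met.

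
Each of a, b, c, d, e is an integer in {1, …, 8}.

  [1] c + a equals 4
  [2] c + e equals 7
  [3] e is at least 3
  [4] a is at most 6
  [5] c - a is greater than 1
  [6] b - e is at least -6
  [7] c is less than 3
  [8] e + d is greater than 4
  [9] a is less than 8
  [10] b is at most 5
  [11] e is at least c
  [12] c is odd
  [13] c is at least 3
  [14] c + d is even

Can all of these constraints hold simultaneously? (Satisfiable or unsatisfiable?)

Unsatisfiable

From constraint 13: c ≥ 3. From constraint 7: c ≤ 2. But 2 < 3, so no value of c works.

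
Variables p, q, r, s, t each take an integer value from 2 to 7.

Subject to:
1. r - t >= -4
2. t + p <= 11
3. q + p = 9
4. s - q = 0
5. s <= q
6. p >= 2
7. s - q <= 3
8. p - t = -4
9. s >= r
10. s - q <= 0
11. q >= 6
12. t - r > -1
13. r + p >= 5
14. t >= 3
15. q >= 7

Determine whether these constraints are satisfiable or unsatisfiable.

Try p = 2, q = 7, r = 5, s = 7, t = 6.
Check constraint 1: r - t = -1; constraint 2: t + p = 8; constraint 3: q + p = 9. The remaining constraints are straightforward to verify.

Satisfiable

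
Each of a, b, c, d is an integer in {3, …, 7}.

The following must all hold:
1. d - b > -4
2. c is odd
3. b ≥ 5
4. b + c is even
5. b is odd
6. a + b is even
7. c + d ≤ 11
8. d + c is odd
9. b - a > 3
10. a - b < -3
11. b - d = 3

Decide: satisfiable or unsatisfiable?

Satisfiable

Setting (a, b, c, d) = (3, 7, 7, 4) satisfies everything: constraint 1: d - b = -3; constraint 7: c + d = 11, and the others follow.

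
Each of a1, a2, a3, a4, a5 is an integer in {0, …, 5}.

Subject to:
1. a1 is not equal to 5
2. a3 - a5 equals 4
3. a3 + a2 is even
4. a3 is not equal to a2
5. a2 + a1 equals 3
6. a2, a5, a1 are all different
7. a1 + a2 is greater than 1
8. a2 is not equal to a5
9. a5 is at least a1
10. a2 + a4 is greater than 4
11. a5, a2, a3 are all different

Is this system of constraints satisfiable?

One satisfying assignment is a1 = 0, a2 = 3, a3 = 5, a4 = 3, a5 = 1.
For the less obvious constraints — constraint 2: a3 - a5 = 4; constraint 5: a2 + a1 = 3 — and the others hold by inspection.

Satisfiable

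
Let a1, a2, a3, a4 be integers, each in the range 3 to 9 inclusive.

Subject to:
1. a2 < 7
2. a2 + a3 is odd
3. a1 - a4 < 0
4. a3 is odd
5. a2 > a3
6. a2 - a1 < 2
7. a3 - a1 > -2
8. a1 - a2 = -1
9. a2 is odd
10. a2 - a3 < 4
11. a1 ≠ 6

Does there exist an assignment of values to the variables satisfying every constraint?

Unsatisfiable

Constraint 9 makes a2 odd and constraint 4 makes a3 odd, so a2 + a3 must be even. Constraint 2 says a2 + a3 is odd — contradiction.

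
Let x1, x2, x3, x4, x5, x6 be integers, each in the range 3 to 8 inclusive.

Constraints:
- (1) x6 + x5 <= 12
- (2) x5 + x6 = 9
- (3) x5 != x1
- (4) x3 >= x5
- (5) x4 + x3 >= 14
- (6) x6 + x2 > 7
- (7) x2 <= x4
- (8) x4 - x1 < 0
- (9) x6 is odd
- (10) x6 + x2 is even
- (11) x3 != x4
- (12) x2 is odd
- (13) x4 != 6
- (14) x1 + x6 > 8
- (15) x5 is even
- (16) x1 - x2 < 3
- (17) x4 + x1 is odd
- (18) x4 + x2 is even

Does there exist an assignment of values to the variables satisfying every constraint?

Satisfiable

Setting (x1, x2, x3, x4, x5, x6) = (8, 7, 8, 7, 6, 3) satisfies everything: constraint 1: x6 + x5 = 9; constraint 2: x5 + x6 = 9; constraint 5: x4 + x3 = 15, and the others follow.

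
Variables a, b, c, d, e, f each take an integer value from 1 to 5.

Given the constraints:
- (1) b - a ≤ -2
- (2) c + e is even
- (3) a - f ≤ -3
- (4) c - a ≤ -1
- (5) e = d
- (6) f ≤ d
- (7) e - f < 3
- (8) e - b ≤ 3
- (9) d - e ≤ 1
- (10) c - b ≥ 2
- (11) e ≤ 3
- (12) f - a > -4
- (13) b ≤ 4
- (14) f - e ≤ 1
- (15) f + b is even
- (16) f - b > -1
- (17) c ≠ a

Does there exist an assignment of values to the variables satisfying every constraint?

Constraints 3, 4, 8, 10, and 14 give a − c ≥ 1, c − b ≥ 2, b − e ≥ -3, e − f ≥ -1, f − a ≥ 3.
Adding all 5 inequalities: the left sides telescope to 0, and the right sides sum to 1 + 2 + (-3) + (-1) + 3 = 2. So 0 ≥ 2, which is false.

Unsatisfiable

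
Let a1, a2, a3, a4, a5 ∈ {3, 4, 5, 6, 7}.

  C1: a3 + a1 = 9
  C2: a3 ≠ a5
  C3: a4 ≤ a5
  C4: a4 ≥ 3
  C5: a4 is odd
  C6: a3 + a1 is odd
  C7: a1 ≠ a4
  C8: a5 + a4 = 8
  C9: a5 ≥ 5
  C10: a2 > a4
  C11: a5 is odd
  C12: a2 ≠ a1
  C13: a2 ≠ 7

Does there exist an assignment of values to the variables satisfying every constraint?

Satisfiable

One satisfying assignment is a1 = 5, a2 = 4, a3 = 4, a4 = 3, a5 = 5.
For the less obvious constraints — constraint 1: a3 + a1 = 9; constraint 5: a4 = 3 is odd; constraint 8: a5 + a4 = 8 — and the others hold by inspection.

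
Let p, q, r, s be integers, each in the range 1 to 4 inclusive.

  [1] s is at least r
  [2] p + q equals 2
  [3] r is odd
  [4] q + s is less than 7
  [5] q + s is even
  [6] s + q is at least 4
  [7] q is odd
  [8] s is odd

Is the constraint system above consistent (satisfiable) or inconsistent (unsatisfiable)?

The assignment p = 1, q = 1, r = 1, s = 3 works:
  constraint 2 holds since p + q = 2.
  constraint 4 holds since q + s = 4.
  constraint 6 holds since s + q = 4.
The rest check out directly.

Satisfiable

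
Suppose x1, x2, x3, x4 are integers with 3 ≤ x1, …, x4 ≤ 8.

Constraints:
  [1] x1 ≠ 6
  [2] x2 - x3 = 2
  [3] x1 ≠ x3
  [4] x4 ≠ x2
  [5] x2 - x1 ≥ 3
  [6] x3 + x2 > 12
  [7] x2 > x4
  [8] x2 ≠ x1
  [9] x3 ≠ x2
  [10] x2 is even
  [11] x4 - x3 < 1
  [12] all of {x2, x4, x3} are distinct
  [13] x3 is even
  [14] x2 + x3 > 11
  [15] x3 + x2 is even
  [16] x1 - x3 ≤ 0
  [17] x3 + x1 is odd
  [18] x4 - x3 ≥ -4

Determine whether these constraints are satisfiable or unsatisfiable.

Setting (x1, x2, x3, x4) = (5, 8, 6, 4) satisfies everything: constraint 2: x2 - x3 = 2; constraint 5: x2 - x1 = 3; constraint 6: x3 + x2 = 14, and the others follow.

Satisfiable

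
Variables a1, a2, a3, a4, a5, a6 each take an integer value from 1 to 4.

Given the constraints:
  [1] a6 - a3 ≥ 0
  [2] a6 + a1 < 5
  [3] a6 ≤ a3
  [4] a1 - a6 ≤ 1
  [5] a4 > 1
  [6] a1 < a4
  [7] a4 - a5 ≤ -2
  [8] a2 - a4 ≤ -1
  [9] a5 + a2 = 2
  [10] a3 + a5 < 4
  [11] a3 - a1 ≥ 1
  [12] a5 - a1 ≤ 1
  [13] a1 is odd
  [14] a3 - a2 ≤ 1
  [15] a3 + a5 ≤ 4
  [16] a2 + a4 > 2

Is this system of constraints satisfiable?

Constraints 7, 8, 11, 12, and 14 give a5 − a4 ≥ 2, a4 − a2 ≥ 1, a2 − a3 ≥ -1, a3 − a1 ≥ 1, a1 − a5 ≥ -1.
Adding all 5 inequalities: the left sides telescope to 0, and the right sides sum to 2 + 1 + (-1) + 1 + (-1) = 2. So 0 ≥ 2, which is false.

Unsatisfiable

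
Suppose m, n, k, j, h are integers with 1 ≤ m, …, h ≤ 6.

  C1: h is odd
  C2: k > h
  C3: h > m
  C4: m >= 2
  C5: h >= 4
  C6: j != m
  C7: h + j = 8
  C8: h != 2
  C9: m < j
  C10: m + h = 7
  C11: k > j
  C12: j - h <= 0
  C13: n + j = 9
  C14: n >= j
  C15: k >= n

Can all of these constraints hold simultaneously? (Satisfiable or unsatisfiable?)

Satisfiable

Take m = 2, n = 6, k = 6, j = 3, h = 5. Then constraint 7: h + j = 8; constraint 10: m + h = 7; constraint 12: j - h = -2, and every other listed constraint is also met.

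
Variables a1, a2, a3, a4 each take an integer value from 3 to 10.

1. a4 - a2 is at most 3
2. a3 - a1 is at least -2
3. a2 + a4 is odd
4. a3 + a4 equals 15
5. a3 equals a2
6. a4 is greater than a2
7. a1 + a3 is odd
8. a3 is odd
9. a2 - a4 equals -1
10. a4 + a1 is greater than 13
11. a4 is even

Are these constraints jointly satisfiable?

Satisfiable

Try a1 = 8, a2 = 7, a3 = 7, a4 = 8.
Check constraint 1: a4 - a2 = 1; constraint 2: a3 - a1 = -1; constraint 4: a3 + a4 = 15. The remaining constraints are straightforward to verify.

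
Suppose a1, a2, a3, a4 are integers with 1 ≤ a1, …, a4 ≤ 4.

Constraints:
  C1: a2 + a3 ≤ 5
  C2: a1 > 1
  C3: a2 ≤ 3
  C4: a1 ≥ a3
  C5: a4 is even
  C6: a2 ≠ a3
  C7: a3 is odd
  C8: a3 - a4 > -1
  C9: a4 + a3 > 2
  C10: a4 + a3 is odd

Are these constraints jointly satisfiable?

Satisfiable

Try a1 = 4, a2 = 1, a3 = 3, a4 = 2.
Check constraint 1: a2 + a3 = 4; constraint 8: a3 - a4 = 1. The remaining constraints are straightforward to verify.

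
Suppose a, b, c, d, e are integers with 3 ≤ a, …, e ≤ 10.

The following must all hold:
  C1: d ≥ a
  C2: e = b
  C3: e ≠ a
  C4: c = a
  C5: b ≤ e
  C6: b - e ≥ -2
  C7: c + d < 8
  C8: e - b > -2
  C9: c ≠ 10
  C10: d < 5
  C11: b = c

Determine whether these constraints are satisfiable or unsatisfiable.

From constraints 2, 4, and 11, e = b = c = a, so e = a. But constraint 3 says e ≠ a. Contradiction.

Unsatisfiable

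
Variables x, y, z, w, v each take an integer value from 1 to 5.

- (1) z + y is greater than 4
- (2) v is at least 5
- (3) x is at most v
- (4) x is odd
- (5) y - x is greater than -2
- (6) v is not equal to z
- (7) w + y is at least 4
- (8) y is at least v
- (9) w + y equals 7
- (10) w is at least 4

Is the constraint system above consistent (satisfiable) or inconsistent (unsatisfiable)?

Unsatisfiable

From constraint 10: w ≥ 4. From constraints 2 and 8: y ≥ v ≥ 5. Hence w + y ≥ 9. But constraint 9 requires w + y = 7, and 7 < 9. Contradiction.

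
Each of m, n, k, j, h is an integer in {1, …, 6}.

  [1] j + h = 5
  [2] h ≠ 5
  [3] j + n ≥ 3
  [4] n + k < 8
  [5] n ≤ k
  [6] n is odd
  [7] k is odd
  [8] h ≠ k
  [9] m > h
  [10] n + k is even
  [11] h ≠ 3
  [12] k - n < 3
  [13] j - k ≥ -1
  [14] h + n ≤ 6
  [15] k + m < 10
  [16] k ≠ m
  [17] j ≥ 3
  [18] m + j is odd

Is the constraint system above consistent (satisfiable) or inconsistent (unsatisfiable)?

The assignment m = 4, n = 3, k = 3, j = 3, h = 2 works:
  constraint 1 holds since j + h = 5.
  constraint 3 holds since j + n = 6.
The rest check out directly.

Satisfiable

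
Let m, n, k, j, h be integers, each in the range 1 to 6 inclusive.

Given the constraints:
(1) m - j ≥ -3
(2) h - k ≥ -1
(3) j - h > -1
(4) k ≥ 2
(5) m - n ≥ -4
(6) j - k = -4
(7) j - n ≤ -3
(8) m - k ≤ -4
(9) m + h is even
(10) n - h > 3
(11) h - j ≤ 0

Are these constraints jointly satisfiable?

Constraints 2, 5, 7, 8, and 11 give k − m ≥ 4, m − n ≥ -4, n − j ≥ 3, j − h ≥ 0, h − k ≥ -1.
Adding all 5 inequalities: the left sides telescope to 0, and the right sides sum to 4 + (-4) + 3 + 0 + (-1) = 2. So 0 ≥ 2, which is false.

Unsatisfiable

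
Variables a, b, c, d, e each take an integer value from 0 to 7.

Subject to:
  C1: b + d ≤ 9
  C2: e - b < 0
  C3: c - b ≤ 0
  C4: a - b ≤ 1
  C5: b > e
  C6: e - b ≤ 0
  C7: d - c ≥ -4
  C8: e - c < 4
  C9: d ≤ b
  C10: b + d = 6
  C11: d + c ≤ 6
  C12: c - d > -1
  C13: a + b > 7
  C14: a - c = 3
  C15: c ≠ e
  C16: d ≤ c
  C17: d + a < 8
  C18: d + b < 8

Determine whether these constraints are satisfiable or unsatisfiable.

The assignment a = 5, b = 5, c = 2, d = 1, e = 4 works:
  constraint 1 holds since b + d = 6.
  constraint 2 holds since e - b = -1.
The rest check out directly.

Satisfiable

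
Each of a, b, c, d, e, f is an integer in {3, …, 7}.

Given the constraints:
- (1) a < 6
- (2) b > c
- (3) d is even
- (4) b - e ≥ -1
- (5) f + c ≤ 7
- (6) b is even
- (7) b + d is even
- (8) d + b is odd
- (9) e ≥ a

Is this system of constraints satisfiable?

Unsatisfiable

Constraint 3 makes d even and constraint 6 makes b even, so d + b must be even. Constraint 8 says d + b is odd — contradiction.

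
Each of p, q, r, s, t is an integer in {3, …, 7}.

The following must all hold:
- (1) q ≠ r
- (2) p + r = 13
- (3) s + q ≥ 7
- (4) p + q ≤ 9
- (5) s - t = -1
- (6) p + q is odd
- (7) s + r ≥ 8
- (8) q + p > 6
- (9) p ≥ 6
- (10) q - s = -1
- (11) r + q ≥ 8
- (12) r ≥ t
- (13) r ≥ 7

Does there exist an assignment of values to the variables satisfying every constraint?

The assignment p = 6, q = 3, r = 7, s = 4, t = 5 works:
  constraint 2 holds since p + r = 13.
  constraint 3 holds since s + q = 7.
  constraint 4 holds since p + q = 9.
The rest check out directly.

Satisfiable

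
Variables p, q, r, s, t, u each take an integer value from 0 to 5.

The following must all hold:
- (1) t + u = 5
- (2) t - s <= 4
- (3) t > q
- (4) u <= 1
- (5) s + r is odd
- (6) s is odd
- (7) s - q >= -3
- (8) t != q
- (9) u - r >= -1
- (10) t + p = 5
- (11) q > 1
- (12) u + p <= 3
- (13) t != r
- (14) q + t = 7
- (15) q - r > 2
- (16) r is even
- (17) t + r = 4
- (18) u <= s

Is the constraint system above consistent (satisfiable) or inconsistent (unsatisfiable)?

One satisfying assignment is p = 1, q = 3, r = 0, s = 1, t = 4, u = 1.
For the less obvious constraints — constraint 1: t + u = 5; constraint 2: t - s = 3 — and the others hold by inspection.

Satisfiable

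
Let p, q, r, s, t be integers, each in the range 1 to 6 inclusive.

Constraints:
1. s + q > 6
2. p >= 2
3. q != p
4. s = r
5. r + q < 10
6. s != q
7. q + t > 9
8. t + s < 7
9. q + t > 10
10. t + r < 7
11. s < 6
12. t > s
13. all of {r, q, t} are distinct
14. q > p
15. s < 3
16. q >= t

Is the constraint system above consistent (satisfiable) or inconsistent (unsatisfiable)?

Setting (p, q, r, s, t) = (4, 6, 1, 1, 5) satisfies everything: constraint 1: s + q = 7; constraint 5: r + q = 7, and the others follow.

Satisfiable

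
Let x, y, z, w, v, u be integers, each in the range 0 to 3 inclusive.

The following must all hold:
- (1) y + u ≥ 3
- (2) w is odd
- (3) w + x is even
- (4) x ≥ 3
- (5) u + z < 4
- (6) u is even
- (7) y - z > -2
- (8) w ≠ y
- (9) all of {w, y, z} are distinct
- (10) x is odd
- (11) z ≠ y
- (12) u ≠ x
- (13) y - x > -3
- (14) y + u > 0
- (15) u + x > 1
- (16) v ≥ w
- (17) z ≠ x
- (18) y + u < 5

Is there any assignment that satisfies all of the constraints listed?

One satisfying assignment is x = 3, y = 3, z = 2, w = 1, v = 2, u = 0.
For the less obvious constraints — constraint 1: y + u = 3; constraint 5: u + z = 2; constraint 7: y - z = 1 — and the others hold by inspection.

Satisfiable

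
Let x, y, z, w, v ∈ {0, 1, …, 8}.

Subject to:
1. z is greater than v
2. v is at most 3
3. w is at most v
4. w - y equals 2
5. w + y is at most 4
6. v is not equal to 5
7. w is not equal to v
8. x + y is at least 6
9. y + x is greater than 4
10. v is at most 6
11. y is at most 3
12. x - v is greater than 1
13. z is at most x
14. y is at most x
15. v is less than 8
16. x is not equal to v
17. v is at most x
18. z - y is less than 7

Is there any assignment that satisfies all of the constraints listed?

Setting (x, y, z, w, v) = (7, 0, 5, 2, 3) satisfies everything: constraint 4: w - y = 2; constraint 5: w + y = 2; constraint 8: x + y = 7, and the others follow.

Satisfiable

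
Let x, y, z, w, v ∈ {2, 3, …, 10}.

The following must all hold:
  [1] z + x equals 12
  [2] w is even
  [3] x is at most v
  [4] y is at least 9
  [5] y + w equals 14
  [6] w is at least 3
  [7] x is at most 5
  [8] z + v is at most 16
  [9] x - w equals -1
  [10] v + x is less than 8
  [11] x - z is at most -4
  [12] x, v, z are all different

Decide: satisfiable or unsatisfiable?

Satisfiable

The assignment x = 3, y = 10, z = 9, w = 4, v = 4 works:
  constraint 1 holds since z + x = 12.
  constraint 5 holds since y + w = 14.
  constraint 8 holds since z + v = 13.
The rest check out directly.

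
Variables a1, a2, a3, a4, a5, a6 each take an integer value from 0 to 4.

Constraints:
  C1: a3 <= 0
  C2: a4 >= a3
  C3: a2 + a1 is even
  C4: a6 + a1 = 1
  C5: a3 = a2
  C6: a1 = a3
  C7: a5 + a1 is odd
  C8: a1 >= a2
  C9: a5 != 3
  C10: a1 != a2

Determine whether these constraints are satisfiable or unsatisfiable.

Unsatisfiable

From constraints 5 and 6, a1 = a3 = a2, so a1 = a2. But constraint 10 says a1 ≠ a2. Contradiction.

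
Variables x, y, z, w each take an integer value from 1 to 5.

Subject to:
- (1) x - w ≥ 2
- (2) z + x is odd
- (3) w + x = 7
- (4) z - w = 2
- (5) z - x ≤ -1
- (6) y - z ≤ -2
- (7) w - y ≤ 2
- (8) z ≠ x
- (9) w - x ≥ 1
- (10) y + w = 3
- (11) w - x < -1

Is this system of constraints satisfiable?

Constraints 5, 6, 7, and 9 give y − w ≥ -2, w − x ≥ 1, x − z ≥ 1, z − y ≥ 2.
Adding all 4 inequalities: the left sides telescope to 0, and the right sides sum to (-2) + 1 + 1 + 2 = 2. So 0 ≥ 2, which is false.

Unsatisfiable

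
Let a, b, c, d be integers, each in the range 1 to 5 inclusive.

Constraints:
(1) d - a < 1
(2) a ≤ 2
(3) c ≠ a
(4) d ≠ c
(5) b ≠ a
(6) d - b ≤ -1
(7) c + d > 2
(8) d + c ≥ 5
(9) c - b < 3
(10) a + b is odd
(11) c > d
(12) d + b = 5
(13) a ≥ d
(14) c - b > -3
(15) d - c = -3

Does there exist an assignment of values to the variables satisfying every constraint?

Setting (a, b, c, d) = (1, 4, 4, 1) satisfies everything: constraint 1: d - a = 0; constraint 6: d - b = -3; constraint 7: c + d = 5, and the others follow.

Satisfiable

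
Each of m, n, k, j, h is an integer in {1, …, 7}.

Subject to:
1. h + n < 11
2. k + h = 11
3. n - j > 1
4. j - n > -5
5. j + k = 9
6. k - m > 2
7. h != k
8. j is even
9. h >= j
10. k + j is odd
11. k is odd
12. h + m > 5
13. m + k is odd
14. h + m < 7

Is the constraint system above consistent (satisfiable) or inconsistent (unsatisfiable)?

Setting (m, n, k, j, h) = (2, 4, 7, 2, 4) satisfies everything: constraint 1: h + n = 8; constraint 2: k + h = 11; constraint 3: n - j = 2, and the others follow.

Satisfiable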